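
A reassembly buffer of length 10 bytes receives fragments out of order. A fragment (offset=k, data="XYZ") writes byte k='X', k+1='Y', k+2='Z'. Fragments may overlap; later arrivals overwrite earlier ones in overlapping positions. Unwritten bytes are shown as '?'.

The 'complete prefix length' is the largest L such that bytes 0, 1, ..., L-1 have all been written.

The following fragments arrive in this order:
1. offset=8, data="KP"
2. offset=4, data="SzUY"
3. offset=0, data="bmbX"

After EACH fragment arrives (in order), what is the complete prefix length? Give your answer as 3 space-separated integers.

Fragment 1: offset=8 data="KP" -> buffer=????????KP -> prefix_len=0
Fragment 2: offset=4 data="SzUY" -> buffer=????SzUYKP -> prefix_len=0
Fragment 3: offset=0 data="bmbX" -> buffer=bmbXSzUYKP -> prefix_len=10

Answer: 0 0 10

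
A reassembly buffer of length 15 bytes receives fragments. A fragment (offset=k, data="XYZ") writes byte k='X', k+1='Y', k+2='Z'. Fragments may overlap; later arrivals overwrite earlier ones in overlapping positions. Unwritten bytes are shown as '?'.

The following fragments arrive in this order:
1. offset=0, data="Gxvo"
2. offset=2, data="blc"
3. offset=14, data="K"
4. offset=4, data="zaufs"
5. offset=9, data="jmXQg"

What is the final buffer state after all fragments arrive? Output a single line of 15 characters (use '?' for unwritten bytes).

Fragment 1: offset=0 data="Gxvo" -> buffer=Gxvo???????????
Fragment 2: offset=2 data="blc" -> buffer=Gxblc??????????
Fragment 3: offset=14 data="K" -> buffer=Gxblc?????????K
Fragment 4: offset=4 data="zaufs" -> buffer=Gxblzaufs?????K
Fragment 5: offset=9 data="jmXQg" -> buffer=GxblzaufsjmXQgK

Answer: GxblzaufsjmXQgK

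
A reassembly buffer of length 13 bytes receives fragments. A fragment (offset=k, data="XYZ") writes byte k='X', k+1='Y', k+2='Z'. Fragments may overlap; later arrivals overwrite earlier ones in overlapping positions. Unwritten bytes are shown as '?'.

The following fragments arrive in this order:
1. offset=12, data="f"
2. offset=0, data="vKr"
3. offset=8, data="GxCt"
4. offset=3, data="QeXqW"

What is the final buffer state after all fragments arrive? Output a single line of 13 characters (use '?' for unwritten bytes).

Answer: vKrQeXqWGxCtf

Derivation:
Fragment 1: offset=12 data="f" -> buffer=????????????f
Fragment 2: offset=0 data="vKr" -> buffer=vKr?????????f
Fragment 3: offset=8 data="GxCt" -> buffer=vKr?????GxCtf
Fragment 4: offset=3 data="QeXqW" -> buffer=vKrQeXqWGxCtf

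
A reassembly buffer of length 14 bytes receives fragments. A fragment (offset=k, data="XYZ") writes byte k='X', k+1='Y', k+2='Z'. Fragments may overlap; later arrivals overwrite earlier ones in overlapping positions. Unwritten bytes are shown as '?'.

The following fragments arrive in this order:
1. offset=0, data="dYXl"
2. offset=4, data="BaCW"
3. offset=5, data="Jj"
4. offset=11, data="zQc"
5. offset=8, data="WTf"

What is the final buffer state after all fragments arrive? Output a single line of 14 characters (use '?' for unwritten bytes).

Answer: dYXlBJjWWTfzQc

Derivation:
Fragment 1: offset=0 data="dYXl" -> buffer=dYXl??????????
Fragment 2: offset=4 data="BaCW" -> buffer=dYXlBaCW??????
Fragment 3: offset=5 data="Jj" -> buffer=dYXlBJjW??????
Fragment 4: offset=11 data="zQc" -> buffer=dYXlBJjW???zQc
Fragment 5: offset=8 data="WTf" -> buffer=dYXlBJjWWTfzQc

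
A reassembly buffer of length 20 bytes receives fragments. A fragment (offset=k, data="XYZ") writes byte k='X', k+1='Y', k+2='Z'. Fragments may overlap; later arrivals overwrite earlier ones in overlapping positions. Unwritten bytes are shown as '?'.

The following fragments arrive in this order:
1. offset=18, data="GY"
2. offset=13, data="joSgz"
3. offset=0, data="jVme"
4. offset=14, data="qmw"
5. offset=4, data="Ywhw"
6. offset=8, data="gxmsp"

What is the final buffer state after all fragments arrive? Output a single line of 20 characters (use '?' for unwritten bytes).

Fragment 1: offset=18 data="GY" -> buffer=??????????????????GY
Fragment 2: offset=13 data="joSgz" -> buffer=?????????????joSgzGY
Fragment 3: offset=0 data="jVme" -> buffer=jVme?????????joSgzGY
Fragment 4: offset=14 data="qmw" -> buffer=jVme?????????jqmwzGY
Fragment 5: offset=4 data="Ywhw" -> buffer=jVmeYwhw?????jqmwzGY
Fragment 6: offset=8 data="gxmsp" -> buffer=jVmeYwhwgxmspjqmwzGY

Answer: jVmeYwhwgxmspjqmwzGY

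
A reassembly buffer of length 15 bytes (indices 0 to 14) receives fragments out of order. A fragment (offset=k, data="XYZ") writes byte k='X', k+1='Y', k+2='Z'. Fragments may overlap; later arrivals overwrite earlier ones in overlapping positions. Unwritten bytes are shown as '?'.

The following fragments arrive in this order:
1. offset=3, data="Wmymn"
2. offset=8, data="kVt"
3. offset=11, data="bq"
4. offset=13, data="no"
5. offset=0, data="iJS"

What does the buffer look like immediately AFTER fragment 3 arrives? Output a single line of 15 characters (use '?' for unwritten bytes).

Fragment 1: offset=3 data="Wmymn" -> buffer=???Wmymn???????
Fragment 2: offset=8 data="kVt" -> buffer=???WmymnkVt????
Fragment 3: offset=11 data="bq" -> buffer=???WmymnkVtbq??

Answer: ???WmymnkVtbq??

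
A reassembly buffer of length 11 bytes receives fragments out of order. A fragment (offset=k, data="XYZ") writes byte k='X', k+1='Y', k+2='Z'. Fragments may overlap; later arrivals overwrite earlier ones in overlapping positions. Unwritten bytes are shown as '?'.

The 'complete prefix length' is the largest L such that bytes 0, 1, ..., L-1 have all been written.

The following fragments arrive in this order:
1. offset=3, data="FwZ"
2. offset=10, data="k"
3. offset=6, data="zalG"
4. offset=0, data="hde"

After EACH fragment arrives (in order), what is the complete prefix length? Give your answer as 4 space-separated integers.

Fragment 1: offset=3 data="FwZ" -> buffer=???FwZ????? -> prefix_len=0
Fragment 2: offset=10 data="k" -> buffer=???FwZ????k -> prefix_len=0
Fragment 3: offset=6 data="zalG" -> buffer=???FwZzalGk -> prefix_len=0
Fragment 4: offset=0 data="hde" -> buffer=hdeFwZzalGk -> prefix_len=11

Answer: 0 0 0 11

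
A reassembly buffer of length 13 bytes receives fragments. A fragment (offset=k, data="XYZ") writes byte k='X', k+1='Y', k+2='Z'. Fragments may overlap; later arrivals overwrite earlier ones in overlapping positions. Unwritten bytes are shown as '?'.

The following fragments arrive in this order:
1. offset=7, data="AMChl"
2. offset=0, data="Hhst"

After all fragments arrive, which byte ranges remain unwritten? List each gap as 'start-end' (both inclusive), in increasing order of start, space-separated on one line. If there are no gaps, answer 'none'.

Fragment 1: offset=7 len=5
Fragment 2: offset=0 len=4
Gaps: 4-6 12-12

Answer: 4-6 12-12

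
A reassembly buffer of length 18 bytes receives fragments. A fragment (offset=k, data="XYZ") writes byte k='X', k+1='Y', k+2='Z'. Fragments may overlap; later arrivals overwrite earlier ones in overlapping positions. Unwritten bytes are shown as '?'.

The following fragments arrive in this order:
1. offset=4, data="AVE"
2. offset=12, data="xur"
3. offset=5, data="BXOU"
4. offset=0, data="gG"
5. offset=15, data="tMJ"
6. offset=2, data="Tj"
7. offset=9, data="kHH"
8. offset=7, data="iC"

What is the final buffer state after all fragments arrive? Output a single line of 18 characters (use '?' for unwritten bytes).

Fragment 1: offset=4 data="AVE" -> buffer=????AVE???????????
Fragment 2: offset=12 data="xur" -> buffer=????AVE?????xur???
Fragment 3: offset=5 data="BXOU" -> buffer=????ABXOU???xur???
Fragment 4: offset=0 data="gG" -> buffer=gG??ABXOU???xur???
Fragment 5: offset=15 data="tMJ" -> buffer=gG??ABXOU???xurtMJ
Fragment 6: offset=2 data="Tj" -> buffer=gGTjABXOU???xurtMJ
Fragment 7: offset=9 data="kHH" -> buffer=gGTjABXOUkHHxurtMJ
Fragment 8: offset=7 data="iC" -> buffer=gGTjABXiCkHHxurtMJ

Answer: gGTjABXiCkHHxurtMJ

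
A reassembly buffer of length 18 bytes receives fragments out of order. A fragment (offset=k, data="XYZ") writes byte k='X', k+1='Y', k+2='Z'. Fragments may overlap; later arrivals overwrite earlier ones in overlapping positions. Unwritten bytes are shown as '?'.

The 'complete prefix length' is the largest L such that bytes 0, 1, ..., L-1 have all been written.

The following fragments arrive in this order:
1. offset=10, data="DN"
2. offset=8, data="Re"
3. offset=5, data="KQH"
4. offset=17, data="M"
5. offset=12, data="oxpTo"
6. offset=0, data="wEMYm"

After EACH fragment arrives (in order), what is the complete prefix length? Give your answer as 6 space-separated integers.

Fragment 1: offset=10 data="DN" -> buffer=??????????DN?????? -> prefix_len=0
Fragment 2: offset=8 data="Re" -> buffer=????????ReDN?????? -> prefix_len=0
Fragment 3: offset=5 data="KQH" -> buffer=?????KQHReDN?????? -> prefix_len=0
Fragment 4: offset=17 data="M" -> buffer=?????KQHReDN?????M -> prefix_len=0
Fragment 5: offset=12 data="oxpTo" -> buffer=?????KQHReDNoxpToM -> prefix_len=0
Fragment 6: offset=0 data="wEMYm" -> buffer=wEMYmKQHReDNoxpToM -> prefix_len=18

Answer: 0 0 0 0 0 18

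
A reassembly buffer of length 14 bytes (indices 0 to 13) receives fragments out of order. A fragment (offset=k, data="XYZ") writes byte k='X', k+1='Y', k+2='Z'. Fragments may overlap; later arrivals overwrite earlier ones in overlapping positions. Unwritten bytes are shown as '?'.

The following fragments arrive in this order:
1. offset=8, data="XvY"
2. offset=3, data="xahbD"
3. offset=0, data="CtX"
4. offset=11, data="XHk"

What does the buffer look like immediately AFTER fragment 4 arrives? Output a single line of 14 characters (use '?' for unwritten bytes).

Fragment 1: offset=8 data="XvY" -> buffer=????????XvY???
Fragment 2: offset=3 data="xahbD" -> buffer=???xahbDXvY???
Fragment 3: offset=0 data="CtX" -> buffer=CtXxahbDXvY???
Fragment 4: offset=11 data="XHk" -> buffer=CtXxahbDXvYXHk

Answer: CtXxahbDXvYXHk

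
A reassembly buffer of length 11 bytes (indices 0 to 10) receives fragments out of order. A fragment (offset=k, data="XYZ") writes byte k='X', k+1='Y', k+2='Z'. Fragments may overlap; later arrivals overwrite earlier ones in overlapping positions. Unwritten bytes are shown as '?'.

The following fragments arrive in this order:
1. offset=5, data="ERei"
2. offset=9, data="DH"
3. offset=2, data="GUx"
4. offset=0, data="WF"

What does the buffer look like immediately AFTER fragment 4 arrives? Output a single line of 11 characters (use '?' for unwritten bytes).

Fragment 1: offset=5 data="ERei" -> buffer=?????ERei??
Fragment 2: offset=9 data="DH" -> buffer=?????EReiDH
Fragment 3: offset=2 data="GUx" -> buffer=??GUxEReiDH
Fragment 4: offset=0 data="WF" -> buffer=WFGUxEReiDH

Answer: WFGUxEReiDH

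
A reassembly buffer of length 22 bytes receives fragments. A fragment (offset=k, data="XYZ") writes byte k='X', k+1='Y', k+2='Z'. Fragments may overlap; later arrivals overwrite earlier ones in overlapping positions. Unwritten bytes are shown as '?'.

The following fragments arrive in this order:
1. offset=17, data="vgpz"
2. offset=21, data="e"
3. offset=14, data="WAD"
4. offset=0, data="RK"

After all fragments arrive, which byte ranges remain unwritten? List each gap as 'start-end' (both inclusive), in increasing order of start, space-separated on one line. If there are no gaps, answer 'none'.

Answer: 2-13

Derivation:
Fragment 1: offset=17 len=4
Fragment 2: offset=21 len=1
Fragment 3: offset=14 len=3
Fragment 4: offset=0 len=2
Gaps: 2-13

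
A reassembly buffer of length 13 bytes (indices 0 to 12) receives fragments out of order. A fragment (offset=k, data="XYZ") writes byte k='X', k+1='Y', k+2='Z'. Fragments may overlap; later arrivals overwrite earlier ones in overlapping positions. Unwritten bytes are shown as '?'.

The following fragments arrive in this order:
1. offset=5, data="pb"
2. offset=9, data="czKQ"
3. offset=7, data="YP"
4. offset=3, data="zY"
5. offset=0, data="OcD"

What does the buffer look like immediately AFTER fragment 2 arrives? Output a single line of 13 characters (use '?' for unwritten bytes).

Fragment 1: offset=5 data="pb" -> buffer=?????pb??????
Fragment 2: offset=9 data="czKQ" -> buffer=?????pb??czKQ

Answer: ?????pb??czKQ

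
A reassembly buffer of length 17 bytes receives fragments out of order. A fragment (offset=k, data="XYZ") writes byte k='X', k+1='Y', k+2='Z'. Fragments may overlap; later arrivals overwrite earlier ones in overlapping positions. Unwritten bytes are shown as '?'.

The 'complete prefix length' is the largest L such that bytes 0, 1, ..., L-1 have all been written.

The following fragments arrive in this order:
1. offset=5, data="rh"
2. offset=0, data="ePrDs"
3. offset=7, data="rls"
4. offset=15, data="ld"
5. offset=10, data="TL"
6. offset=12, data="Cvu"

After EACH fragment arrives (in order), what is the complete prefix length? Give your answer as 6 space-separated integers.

Answer: 0 7 10 10 12 17

Derivation:
Fragment 1: offset=5 data="rh" -> buffer=?????rh?????????? -> prefix_len=0
Fragment 2: offset=0 data="ePrDs" -> buffer=ePrDsrh?????????? -> prefix_len=7
Fragment 3: offset=7 data="rls" -> buffer=ePrDsrhrls??????? -> prefix_len=10
Fragment 4: offset=15 data="ld" -> buffer=ePrDsrhrls?????ld -> prefix_len=10
Fragment 5: offset=10 data="TL" -> buffer=ePrDsrhrlsTL???ld -> prefix_len=12
Fragment 6: offset=12 data="Cvu" -> buffer=ePrDsrhrlsTLCvuld -> prefix_len=17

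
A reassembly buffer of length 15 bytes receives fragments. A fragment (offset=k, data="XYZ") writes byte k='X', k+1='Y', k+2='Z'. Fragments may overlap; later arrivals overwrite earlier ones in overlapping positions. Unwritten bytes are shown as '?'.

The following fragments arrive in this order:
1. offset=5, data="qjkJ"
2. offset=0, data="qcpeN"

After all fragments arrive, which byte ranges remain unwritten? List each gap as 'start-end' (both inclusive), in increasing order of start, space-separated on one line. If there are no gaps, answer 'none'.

Answer: 9-14

Derivation:
Fragment 1: offset=5 len=4
Fragment 2: offset=0 len=5
Gaps: 9-14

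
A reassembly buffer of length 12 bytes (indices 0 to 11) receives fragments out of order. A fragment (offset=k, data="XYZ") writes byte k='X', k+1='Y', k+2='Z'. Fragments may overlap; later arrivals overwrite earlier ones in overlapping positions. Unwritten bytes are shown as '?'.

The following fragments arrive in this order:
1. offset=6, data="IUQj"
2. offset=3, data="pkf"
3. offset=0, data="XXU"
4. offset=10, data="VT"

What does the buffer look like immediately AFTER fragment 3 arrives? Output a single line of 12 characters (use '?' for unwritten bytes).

Answer: XXUpkfIUQj??

Derivation:
Fragment 1: offset=6 data="IUQj" -> buffer=??????IUQj??
Fragment 2: offset=3 data="pkf" -> buffer=???pkfIUQj??
Fragment 3: offset=0 data="XXU" -> buffer=XXUpkfIUQj??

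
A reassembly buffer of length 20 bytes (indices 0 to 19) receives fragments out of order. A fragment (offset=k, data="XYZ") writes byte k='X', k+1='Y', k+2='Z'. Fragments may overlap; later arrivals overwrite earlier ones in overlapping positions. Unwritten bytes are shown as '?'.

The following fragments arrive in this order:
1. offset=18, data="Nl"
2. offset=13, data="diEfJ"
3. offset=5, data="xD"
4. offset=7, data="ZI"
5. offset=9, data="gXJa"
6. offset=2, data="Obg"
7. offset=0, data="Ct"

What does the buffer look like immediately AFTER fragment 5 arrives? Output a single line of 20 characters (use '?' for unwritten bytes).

Answer: ?????xDZIgXJadiEfJNl

Derivation:
Fragment 1: offset=18 data="Nl" -> buffer=??????????????????Nl
Fragment 2: offset=13 data="diEfJ" -> buffer=?????????????diEfJNl
Fragment 3: offset=5 data="xD" -> buffer=?????xD??????diEfJNl
Fragment 4: offset=7 data="ZI" -> buffer=?????xDZI????diEfJNl
Fragment 5: offset=9 data="gXJa" -> buffer=?????xDZIgXJadiEfJNl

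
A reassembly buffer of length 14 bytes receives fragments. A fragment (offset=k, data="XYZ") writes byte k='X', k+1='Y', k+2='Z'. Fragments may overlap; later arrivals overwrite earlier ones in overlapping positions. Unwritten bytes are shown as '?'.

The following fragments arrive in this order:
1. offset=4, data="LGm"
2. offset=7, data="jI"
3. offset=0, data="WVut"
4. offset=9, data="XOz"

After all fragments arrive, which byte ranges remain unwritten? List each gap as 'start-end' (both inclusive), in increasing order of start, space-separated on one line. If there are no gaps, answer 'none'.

Answer: 12-13

Derivation:
Fragment 1: offset=4 len=3
Fragment 2: offset=7 len=2
Fragment 3: offset=0 len=4
Fragment 4: offset=9 len=3
Gaps: 12-13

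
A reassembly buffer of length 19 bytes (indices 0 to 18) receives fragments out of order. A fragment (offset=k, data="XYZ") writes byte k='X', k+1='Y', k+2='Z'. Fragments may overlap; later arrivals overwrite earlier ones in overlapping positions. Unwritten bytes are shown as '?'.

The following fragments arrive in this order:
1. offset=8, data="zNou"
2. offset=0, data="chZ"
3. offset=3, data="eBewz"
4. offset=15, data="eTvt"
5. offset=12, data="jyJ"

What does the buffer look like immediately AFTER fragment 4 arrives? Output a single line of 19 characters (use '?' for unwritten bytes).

Answer: chZeBewzzNou???eTvt

Derivation:
Fragment 1: offset=8 data="zNou" -> buffer=????????zNou???????
Fragment 2: offset=0 data="chZ" -> buffer=chZ?????zNou???????
Fragment 3: offset=3 data="eBewz" -> buffer=chZeBewzzNou???????
Fragment 4: offset=15 data="eTvt" -> buffer=chZeBewzzNou???eTvt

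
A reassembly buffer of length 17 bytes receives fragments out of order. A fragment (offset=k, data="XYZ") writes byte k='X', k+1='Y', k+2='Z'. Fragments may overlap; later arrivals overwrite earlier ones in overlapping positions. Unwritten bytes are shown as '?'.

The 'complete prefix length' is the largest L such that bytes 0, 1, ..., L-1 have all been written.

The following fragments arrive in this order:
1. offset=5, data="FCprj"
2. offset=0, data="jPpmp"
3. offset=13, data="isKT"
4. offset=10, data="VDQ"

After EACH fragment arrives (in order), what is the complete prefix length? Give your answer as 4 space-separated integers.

Answer: 0 10 10 17

Derivation:
Fragment 1: offset=5 data="FCprj" -> buffer=?????FCprj??????? -> prefix_len=0
Fragment 2: offset=0 data="jPpmp" -> buffer=jPpmpFCprj??????? -> prefix_len=10
Fragment 3: offset=13 data="isKT" -> buffer=jPpmpFCprj???isKT -> prefix_len=10
Fragment 4: offset=10 data="VDQ" -> buffer=jPpmpFCprjVDQisKT -> prefix_len=17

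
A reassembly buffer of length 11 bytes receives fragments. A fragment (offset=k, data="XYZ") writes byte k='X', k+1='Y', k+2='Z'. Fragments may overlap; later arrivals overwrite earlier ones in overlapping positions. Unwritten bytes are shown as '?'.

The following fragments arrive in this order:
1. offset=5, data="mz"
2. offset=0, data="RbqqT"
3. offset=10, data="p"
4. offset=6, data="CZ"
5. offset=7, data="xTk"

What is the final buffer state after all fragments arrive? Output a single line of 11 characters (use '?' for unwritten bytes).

Fragment 1: offset=5 data="mz" -> buffer=?????mz????
Fragment 2: offset=0 data="RbqqT" -> buffer=RbqqTmz????
Fragment 3: offset=10 data="p" -> buffer=RbqqTmz???p
Fragment 4: offset=6 data="CZ" -> buffer=RbqqTmCZ??p
Fragment 5: offset=7 data="xTk" -> buffer=RbqqTmCxTkp

Answer: RbqqTmCxTkp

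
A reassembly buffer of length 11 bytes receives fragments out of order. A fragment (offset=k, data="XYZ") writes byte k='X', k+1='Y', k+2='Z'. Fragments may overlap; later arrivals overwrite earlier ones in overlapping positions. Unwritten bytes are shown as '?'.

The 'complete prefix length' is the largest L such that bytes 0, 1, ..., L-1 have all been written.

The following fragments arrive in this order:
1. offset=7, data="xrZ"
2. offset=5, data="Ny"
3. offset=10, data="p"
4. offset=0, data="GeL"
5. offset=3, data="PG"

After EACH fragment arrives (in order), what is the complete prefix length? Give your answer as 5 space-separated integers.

Fragment 1: offset=7 data="xrZ" -> buffer=???????xrZ? -> prefix_len=0
Fragment 2: offset=5 data="Ny" -> buffer=?????NyxrZ? -> prefix_len=0
Fragment 3: offset=10 data="p" -> buffer=?????NyxrZp -> prefix_len=0
Fragment 4: offset=0 data="GeL" -> buffer=GeL??NyxrZp -> prefix_len=3
Fragment 5: offset=3 data="PG" -> buffer=GeLPGNyxrZp -> prefix_len=11

Answer: 0 0 0 3 11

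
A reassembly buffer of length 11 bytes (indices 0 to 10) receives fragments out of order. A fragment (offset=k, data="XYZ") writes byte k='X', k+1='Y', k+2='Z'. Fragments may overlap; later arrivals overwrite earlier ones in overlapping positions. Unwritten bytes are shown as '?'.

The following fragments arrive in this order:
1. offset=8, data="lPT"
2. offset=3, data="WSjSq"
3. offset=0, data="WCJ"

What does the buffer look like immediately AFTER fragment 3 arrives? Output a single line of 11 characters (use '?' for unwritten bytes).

Fragment 1: offset=8 data="lPT" -> buffer=????????lPT
Fragment 2: offset=3 data="WSjSq" -> buffer=???WSjSqlPT
Fragment 3: offset=0 data="WCJ" -> buffer=WCJWSjSqlPT

Answer: WCJWSjSqlPT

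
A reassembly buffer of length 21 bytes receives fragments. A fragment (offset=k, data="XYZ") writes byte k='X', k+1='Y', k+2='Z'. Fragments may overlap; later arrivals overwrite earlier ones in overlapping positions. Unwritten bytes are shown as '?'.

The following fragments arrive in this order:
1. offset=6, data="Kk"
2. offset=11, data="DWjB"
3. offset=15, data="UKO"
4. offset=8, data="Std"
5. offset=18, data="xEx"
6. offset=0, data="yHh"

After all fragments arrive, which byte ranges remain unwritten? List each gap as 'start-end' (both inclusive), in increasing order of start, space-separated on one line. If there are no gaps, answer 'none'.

Fragment 1: offset=6 len=2
Fragment 2: offset=11 len=4
Fragment 3: offset=15 len=3
Fragment 4: offset=8 len=3
Fragment 5: offset=18 len=3
Fragment 6: offset=0 len=3
Gaps: 3-5

Answer: 3-5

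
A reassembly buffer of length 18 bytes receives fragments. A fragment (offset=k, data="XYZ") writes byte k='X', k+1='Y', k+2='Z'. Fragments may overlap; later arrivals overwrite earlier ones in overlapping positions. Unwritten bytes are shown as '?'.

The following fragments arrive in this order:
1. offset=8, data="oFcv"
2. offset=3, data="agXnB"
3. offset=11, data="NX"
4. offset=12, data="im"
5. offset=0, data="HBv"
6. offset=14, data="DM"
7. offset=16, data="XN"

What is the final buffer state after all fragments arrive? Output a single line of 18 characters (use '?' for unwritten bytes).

Answer: HBvagXnBoFcNimDMXN

Derivation:
Fragment 1: offset=8 data="oFcv" -> buffer=????????oFcv??????
Fragment 2: offset=3 data="agXnB" -> buffer=???agXnBoFcv??????
Fragment 3: offset=11 data="NX" -> buffer=???agXnBoFcNX?????
Fragment 4: offset=12 data="im" -> buffer=???agXnBoFcNim????
Fragment 5: offset=0 data="HBv" -> buffer=HBvagXnBoFcNim????
Fragment 6: offset=14 data="DM" -> buffer=HBvagXnBoFcNimDM??
Fragment 7: offset=16 data="XN" -> buffer=HBvagXnBoFcNimDMXN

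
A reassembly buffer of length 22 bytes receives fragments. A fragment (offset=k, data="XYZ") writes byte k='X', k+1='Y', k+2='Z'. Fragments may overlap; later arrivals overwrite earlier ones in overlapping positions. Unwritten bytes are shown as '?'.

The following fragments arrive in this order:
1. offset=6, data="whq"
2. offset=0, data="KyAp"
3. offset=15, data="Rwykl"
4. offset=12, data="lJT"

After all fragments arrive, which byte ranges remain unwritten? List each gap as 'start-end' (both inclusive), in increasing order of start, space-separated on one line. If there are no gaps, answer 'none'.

Fragment 1: offset=6 len=3
Fragment 2: offset=0 len=4
Fragment 3: offset=15 len=5
Fragment 4: offset=12 len=3
Gaps: 4-5 9-11 20-21

Answer: 4-5 9-11 20-21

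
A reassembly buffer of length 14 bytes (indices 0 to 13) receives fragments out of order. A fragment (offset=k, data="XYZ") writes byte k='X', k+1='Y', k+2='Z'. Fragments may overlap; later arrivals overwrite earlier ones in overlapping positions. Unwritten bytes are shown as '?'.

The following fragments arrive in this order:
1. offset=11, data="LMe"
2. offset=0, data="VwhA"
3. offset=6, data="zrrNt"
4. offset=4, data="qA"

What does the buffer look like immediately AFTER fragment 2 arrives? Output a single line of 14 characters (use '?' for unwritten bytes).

Fragment 1: offset=11 data="LMe" -> buffer=???????????LMe
Fragment 2: offset=0 data="VwhA" -> buffer=VwhA???????LMe

Answer: VwhA???????LMe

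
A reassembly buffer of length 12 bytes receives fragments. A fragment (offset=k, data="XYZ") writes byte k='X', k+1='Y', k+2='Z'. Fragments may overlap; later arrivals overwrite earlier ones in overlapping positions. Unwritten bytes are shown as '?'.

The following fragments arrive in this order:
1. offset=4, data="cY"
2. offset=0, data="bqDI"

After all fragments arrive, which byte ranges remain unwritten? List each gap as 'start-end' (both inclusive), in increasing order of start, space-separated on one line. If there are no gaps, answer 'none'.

Fragment 1: offset=4 len=2
Fragment 2: offset=0 len=4
Gaps: 6-11

Answer: 6-11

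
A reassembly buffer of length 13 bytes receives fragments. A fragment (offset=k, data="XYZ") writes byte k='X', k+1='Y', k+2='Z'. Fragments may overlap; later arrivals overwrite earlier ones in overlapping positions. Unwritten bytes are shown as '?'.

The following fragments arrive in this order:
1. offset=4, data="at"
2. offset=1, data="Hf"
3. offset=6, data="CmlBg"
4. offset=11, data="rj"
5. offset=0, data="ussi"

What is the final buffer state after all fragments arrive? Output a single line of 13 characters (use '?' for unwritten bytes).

Answer: ussiatCmlBgrj

Derivation:
Fragment 1: offset=4 data="at" -> buffer=????at???????
Fragment 2: offset=1 data="Hf" -> buffer=?Hf?at???????
Fragment 3: offset=6 data="CmlBg" -> buffer=?Hf?atCmlBg??
Fragment 4: offset=11 data="rj" -> buffer=?Hf?atCmlBgrj
Fragment 5: offset=0 data="ussi" -> buffer=ussiatCmlBgrj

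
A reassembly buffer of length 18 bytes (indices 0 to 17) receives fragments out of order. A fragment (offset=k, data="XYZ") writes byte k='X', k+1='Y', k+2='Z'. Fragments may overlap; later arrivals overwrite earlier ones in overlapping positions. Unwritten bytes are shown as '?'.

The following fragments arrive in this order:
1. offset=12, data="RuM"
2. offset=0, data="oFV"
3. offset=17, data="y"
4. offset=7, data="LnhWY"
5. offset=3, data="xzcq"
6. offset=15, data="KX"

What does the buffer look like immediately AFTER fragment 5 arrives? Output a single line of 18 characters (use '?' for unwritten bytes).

Answer: oFVxzcqLnhWYRuM??y

Derivation:
Fragment 1: offset=12 data="RuM" -> buffer=????????????RuM???
Fragment 2: offset=0 data="oFV" -> buffer=oFV?????????RuM???
Fragment 3: offset=17 data="y" -> buffer=oFV?????????RuM??y
Fragment 4: offset=7 data="LnhWY" -> buffer=oFV????LnhWYRuM??y
Fragment 5: offset=3 data="xzcq" -> buffer=oFVxzcqLnhWYRuM??y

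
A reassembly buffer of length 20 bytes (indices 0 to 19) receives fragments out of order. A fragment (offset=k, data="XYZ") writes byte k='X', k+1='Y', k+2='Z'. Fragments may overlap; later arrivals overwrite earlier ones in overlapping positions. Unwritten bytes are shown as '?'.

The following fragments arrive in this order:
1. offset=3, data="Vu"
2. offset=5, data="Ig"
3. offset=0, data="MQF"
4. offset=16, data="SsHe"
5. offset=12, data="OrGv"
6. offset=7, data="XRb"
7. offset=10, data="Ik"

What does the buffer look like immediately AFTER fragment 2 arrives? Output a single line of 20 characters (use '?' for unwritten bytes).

Answer: ???VuIg?????????????

Derivation:
Fragment 1: offset=3 data="Vu" -> buffer=???Vu???????????????
Fragment 2: offset=5 data="Ig" -> buffer=???VuIg?????????????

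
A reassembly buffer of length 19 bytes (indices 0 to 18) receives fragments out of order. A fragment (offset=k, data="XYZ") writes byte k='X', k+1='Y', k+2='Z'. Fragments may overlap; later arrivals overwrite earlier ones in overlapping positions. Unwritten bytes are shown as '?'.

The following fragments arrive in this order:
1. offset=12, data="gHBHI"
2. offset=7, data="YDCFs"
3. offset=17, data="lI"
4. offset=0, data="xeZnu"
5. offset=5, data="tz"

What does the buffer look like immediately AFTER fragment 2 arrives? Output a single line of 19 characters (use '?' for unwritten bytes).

Fragment 1: offset=12 data="gHBHI" -> buffer=????????????gHBHI??
Fragment 2: offset=7 data="YDCFs" -> buffer=???????YDCFsgHBHI??

Answer: ???????YDCFsgHBHI??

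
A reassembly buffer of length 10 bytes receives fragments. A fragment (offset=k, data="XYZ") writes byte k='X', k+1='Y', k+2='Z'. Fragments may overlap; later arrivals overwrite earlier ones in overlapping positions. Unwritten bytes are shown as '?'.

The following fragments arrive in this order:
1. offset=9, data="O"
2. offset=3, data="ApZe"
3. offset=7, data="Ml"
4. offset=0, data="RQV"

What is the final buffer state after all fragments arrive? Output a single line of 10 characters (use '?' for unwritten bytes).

Fragment 1: offset=9 data="O" -> buffer=?????????O
Fragment 2: offset=3 data="ApZe" -> buffer=???ApZe??O
Fragment 3: offset=7 data="Ml" -> buffer=???ApZeMlO
Fragment 4: offset=0 data="RQV" -> buffer=RQVApZeMlO

Answer: RQVApZeMlO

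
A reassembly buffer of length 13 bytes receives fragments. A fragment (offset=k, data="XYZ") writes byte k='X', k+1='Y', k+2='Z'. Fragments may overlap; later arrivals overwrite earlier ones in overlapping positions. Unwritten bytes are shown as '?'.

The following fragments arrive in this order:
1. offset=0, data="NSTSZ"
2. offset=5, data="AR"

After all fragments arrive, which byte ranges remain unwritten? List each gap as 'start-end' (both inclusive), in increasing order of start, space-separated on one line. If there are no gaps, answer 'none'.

Fragment 1: offset=0 len=5
Fragment 2: offset=5 len=2
Gaps: 7-12

Answer: 7-12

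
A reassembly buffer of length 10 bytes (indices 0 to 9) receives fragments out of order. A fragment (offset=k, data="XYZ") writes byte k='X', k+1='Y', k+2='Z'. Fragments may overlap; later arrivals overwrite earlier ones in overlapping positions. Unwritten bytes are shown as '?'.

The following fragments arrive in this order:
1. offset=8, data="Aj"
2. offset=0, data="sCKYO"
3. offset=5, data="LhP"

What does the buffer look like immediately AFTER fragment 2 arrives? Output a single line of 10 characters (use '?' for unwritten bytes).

Answer: sCKYO???Aj

Derivation:
Fragment 1: offset=8 data="Aj" -> buffer=????????Aj
Fragment 2: offset=0 data="sCKYO" -> buffer=sCKYO???Aj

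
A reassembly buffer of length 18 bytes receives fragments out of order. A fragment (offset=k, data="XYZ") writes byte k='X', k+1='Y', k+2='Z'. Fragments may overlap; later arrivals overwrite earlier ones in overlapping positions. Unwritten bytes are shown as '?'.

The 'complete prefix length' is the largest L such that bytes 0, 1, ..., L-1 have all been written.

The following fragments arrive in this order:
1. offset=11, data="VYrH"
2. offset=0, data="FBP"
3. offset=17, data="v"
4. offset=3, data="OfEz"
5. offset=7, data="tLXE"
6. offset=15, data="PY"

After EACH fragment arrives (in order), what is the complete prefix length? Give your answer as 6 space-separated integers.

Fragment 1: offset=11 data="VYrH" -> buffer=???????????VYrH??? -> prefix_len=0
Fragment 2: offset=0 data="FBP" -> buffer=FBP????????VYrH??? -> prefix_len=3
Fragment 3: offset=17 data="v" -> buffer=FBP????????VYrH??v -> prefix_len=3
Fragment 4: offset=3 data="OfEz" -> buffer=FBPOfEz????VYrH??v -> prefix_len=7
Fragment 5: offset=7 data="tLXE" -> buffer=FBPOfEztLXEVYrH??v -> prefix_len=15
Fragment 6: offset=15 data="PY" -> buffer=FBPOfEztLXEVYrHPYv -> prefix_len=18

Answer: 0 3 3 7 15 18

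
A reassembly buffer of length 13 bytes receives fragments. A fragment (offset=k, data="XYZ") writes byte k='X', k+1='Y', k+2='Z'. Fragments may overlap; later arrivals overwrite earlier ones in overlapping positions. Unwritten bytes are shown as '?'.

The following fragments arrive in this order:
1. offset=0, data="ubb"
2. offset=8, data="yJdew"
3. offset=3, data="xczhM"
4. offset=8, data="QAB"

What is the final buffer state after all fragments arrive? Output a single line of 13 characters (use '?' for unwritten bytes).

Answer: ubbxczhMQABew

Derivation:
Fragment 1: offset=0 data="ubb" -> buffer=ubb??????????
Fragment 2: offset=8 data="yJdew" -> buffer=ubb?????yJdew
Fragment 3: offset=3 data="xczhM" -> buffer=ubbxczhMyJdew
Fragment 4: offset=8 data="QAB" -> buffer=ubbxczhMQABew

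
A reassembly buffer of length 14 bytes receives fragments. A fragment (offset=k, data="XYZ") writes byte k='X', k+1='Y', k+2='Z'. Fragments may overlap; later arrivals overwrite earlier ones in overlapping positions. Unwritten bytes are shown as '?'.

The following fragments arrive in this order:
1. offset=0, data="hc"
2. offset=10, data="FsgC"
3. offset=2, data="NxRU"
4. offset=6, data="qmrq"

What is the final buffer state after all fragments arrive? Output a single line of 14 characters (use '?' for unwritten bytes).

Answer: hcNxRUqmrqFsgC

Derivation:
Fragment 1: offset=0 data="hc" -> buffer=hc????????????
Fragment 2: offset=10 data="FsgC" -> buffer=hc????????FsgC
Fragment 3: offset=2 data="NxRU" -> buffer=hcNxRU????FsgC
Fragment 4: offset=6 data="qmrq" -> buffer=hcNxRUqmrqFsgC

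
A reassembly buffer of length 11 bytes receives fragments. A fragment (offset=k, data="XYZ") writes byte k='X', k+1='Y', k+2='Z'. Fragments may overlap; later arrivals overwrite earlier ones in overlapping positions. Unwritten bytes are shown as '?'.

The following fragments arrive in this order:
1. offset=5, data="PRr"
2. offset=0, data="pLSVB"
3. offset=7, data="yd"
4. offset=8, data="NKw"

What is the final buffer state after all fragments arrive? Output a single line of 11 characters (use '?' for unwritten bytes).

Fragment 1: offset=5 data="PRr" -> buffer=?????PRr???
Fragment 2: offset=0 data="pLSVB" -> buffer=pLSVBPRr???
Fragment 3: offset=7 data="yd" -> buffer=pLSVBPRyd??
Fragment 4: offset=8 data="NKw" -> buffer=pLSVBPRyNKw

Answer: pLSVBPRyNKw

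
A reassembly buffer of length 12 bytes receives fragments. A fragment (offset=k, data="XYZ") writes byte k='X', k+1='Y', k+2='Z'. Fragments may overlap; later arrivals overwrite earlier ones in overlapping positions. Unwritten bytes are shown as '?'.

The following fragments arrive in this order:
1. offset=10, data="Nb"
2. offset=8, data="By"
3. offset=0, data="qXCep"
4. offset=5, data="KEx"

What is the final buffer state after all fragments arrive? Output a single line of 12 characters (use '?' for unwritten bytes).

Fragment 1: offset=10 data="Nb" -> buffer=??????????Nb
Fragment 2: offset=8 data="By" -> buffer=????????ByNb
Fragment 3: offset=0 data="qXCep" -> buffer=qXCep???ByNb
Fragment 4: offset=5 data="KEx" -> buffer=qXCepKExByNb

Answer: qXCepKExByNb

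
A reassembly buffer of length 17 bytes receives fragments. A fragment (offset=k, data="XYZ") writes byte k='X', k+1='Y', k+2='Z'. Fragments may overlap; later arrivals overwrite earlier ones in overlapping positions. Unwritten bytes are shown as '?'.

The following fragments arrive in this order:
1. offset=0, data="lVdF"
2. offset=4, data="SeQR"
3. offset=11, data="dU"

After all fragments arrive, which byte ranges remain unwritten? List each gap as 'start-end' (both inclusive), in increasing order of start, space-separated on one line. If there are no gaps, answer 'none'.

Fragment 1: offset=0 len=4
Fragment 2: offset=4 len=4
Fragment 3: offset=11 len=2
Gaps: 8-10 13-16

Answer: 8-10 13-16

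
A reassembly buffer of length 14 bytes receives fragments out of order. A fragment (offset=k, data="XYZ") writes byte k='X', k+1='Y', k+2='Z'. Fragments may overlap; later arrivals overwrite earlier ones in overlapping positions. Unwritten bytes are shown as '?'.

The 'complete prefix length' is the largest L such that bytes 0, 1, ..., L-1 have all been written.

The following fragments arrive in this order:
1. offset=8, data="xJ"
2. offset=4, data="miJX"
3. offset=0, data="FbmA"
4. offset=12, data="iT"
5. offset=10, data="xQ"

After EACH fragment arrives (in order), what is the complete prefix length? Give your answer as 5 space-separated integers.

Answer: 0 0 10 10 14

Derivation:
Fragment 1: offset=8 data="xJ" -> buffer=????????xJ???? -> prefix_len=0
Fragment 2: offset=4 data="miJX" -> buffer=????miJXxJ???? -> prefix_len=0
Fragment 3: offset=0 data="FbmA" -> buffer=FbmAmiJXxJ???? -> prefix_len=10
Fragment 4: offset=12 data="iT" -> buffer=FbmAmiJXxJ??iT -> prefix_len=10
Fragment 5: offset=10 data="xQ" -> buffer=FbmAmiJXxJxQiT -> prefix_len=14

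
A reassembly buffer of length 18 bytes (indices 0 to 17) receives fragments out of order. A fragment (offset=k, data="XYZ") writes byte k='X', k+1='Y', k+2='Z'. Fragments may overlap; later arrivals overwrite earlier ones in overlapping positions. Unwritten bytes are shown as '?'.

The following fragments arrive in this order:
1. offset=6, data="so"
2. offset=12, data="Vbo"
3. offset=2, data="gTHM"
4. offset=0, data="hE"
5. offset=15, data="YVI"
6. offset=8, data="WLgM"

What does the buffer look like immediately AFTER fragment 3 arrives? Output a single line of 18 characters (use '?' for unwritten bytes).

Answer: ??gTHMso????Vbo???

Derivation:
Fragment 1: offset=6 data="so" -> buffer=??????so??????????
Fragment 2: offset=12 data="Vbo" -> buffer=??????so????Vbo???
Fragment 3: offset=2 data="gTHM" -> buffer=??gTHMso????Vbo???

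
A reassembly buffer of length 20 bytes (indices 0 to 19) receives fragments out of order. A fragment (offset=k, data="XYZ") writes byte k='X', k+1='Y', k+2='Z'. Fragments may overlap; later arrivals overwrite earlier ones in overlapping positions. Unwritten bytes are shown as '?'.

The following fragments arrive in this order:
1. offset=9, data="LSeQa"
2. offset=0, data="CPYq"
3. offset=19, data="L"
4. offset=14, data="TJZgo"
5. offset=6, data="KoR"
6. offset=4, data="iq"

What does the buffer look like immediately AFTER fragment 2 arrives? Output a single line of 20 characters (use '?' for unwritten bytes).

Fragment 1: offset=9 data="LSeQa" -> buffer=?????????LSeQa??????
Fragment 2: offset=0 data="CPYq" -> buffer=CPYq?????LSeQa??????

Answer: CPYq?????LSeQa??????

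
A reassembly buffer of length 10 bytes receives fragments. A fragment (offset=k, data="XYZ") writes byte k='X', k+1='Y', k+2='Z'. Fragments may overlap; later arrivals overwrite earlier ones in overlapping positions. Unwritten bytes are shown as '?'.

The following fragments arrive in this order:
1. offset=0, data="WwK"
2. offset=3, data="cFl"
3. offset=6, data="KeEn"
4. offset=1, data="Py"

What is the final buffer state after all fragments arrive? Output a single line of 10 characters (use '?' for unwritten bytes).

Answer: WPycFlKeEn

Derivation:
Fragment 1: offset=0 data="WwK" -> buffer=WwK???????
Fragment 2: offset=3 data="cFl" -> buffer=WwKcFl????
Fragment 3: offset=6 data="KeEn" -> buffer=WwKcFlKeEn
Fragment 4: offset=1 data="Py" -> buffer=WPycFlKeEn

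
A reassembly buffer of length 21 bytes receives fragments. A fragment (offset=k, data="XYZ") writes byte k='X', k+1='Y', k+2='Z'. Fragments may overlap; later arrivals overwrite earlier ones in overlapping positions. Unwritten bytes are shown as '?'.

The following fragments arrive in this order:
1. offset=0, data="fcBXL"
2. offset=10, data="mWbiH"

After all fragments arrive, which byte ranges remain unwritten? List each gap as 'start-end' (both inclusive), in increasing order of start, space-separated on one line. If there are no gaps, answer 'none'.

Fragment 1: offset=0 len=5
Fragment 2: offset=10 len=5
Gaps: 5-9 15-20

Answer: 5-9 15-20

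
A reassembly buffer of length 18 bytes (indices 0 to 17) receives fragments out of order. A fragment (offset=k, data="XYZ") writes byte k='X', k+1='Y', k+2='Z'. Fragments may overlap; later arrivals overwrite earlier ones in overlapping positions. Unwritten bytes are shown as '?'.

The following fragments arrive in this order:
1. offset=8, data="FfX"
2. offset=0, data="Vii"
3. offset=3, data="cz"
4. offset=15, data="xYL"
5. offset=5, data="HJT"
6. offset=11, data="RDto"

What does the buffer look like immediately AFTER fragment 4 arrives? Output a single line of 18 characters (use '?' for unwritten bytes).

Fragment 1: offset=8 data="FfX" -> buffer=????????FfX???????
Fragment 2: offset=0 data="Vii" -> buffer=Vii?????FfX???????
Fragment 3: offset=3 data="cz" -> buffer=Viicz???FfX???????
Fragment 4: offset=15 data="xYL" -> buffer=Viicz???FfX????xYL

Answer: Viicz???FfX????xYL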